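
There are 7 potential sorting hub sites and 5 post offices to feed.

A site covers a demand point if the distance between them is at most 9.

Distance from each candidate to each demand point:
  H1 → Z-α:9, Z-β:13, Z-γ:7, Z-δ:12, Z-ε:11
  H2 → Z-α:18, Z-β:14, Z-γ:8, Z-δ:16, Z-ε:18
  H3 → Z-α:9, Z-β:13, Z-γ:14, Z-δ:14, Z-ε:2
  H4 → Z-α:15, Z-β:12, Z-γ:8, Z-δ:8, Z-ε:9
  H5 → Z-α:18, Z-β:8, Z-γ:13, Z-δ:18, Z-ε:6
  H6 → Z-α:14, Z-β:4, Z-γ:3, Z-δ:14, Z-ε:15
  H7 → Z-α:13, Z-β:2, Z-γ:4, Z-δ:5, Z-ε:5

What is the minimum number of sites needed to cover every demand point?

2

Coverage sets (demand points within 9 of each site):
  H1: {Z-α, Z-γ}
  H2: {Z-γ}
  H3: {Z-α, Z-ε}
  H4: {Z-γ, Z-δ, Z-ε}
  H5: {Z-β, Z-ε}
  H6: {Z-β, Z-γ}
  H7: {Z-β, Z-γ, Z-δ, Z-ε}
No single site covers all 5 demand points.
But {H1, H7} covers everything, so the minimum is 2.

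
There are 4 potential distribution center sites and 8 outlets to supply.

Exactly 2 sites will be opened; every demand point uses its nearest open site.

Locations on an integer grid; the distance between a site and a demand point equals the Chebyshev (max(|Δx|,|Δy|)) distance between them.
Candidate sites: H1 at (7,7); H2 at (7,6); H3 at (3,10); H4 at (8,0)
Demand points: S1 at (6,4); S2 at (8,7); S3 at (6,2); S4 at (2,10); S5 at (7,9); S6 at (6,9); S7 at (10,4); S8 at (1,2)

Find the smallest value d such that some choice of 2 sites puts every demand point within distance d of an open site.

6

Open {H1, H2}.
  Farthest demand point is S8 at distance 6 (to H1); all others are ≤ 6.
With {H1, H3} the worst case is 6.
With {H1, H4} the worst case is 6.
No size-2 selection achieves below 6.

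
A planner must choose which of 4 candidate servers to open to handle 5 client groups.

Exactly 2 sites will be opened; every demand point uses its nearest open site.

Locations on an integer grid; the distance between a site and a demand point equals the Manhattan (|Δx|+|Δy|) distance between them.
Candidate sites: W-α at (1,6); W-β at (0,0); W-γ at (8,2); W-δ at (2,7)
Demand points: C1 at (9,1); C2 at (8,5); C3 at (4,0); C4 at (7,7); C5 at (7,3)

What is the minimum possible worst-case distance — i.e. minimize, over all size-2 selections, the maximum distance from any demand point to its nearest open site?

6

Open {W-α, W-γ}.
  Farthest demand point is C3 at distance 6 (to W-γ); all others are ≤ 6.
With {W-β, W-γ} the worst case is 6.
With {W-γ, W-δ} the worst case is 6.
No size-2 selection achieves below 6.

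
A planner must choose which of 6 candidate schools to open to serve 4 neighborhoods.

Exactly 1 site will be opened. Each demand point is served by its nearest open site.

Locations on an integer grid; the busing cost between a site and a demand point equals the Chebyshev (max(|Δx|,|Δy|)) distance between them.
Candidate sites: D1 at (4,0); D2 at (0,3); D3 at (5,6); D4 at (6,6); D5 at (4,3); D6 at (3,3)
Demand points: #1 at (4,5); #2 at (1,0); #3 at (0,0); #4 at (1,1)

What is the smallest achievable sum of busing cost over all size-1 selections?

Open {D6}.
  #1→D6 2, #2→D6 3, #3→D6 3, #4→D6 2  ⇒ total 10.
Compare {D2}: total 12.
Compare {D5}: total 12.
No size-1 selection does better; minimum is 10.

10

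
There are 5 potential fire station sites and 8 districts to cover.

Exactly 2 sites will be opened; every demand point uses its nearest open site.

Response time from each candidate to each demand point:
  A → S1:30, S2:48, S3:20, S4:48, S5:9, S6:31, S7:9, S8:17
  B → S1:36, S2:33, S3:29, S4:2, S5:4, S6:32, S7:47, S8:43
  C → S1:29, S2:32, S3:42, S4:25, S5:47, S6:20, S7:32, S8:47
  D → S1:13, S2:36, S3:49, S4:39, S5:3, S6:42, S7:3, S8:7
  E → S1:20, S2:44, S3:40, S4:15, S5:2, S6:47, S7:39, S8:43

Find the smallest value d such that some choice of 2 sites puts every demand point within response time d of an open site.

Open {A, C}.
  Farthest demand point is S2 at response time 32 (to C); all others are ≤ 32.
With {A, B} the worst case is 33.
With {B, D} the worst case is 33.
No size-2 selection achieves below 32.

32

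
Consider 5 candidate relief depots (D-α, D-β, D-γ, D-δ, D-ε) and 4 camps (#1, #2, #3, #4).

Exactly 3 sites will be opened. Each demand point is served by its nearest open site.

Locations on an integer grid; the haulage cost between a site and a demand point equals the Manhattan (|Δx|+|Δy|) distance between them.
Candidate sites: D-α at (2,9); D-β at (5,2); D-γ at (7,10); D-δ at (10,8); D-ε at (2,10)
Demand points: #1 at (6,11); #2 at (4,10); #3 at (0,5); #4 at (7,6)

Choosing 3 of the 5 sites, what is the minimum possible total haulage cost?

Open {D-α, D-γ, D-ε}.
  #1→D-γ 2, #2→D-ε 2, #3→D-α 6, #4→D-γ 4  ⇒ total 14.
Compare {D-α, D-β, D-γ}: total 15.
Compare {D-α, D-γ, D-δ}: total 15.
No size-3 selection does better; minimum is 14.

14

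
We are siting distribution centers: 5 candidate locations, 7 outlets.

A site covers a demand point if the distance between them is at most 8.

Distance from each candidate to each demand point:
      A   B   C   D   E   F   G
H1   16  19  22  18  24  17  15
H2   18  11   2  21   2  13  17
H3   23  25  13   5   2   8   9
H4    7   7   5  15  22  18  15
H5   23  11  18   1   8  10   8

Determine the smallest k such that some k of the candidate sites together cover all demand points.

Coverage sets (demand points within 8 of each site):
  H1: {}
  H2: {C, E}
  H3: {D, E, F}
  H4: {A, B, C}
  H5: {D, E, G}
No 2 sites suffice: every size-2 union leaves at least one demand point uncovered.
But {H3, H4, H5} covers everything, so the minimum is 3.

3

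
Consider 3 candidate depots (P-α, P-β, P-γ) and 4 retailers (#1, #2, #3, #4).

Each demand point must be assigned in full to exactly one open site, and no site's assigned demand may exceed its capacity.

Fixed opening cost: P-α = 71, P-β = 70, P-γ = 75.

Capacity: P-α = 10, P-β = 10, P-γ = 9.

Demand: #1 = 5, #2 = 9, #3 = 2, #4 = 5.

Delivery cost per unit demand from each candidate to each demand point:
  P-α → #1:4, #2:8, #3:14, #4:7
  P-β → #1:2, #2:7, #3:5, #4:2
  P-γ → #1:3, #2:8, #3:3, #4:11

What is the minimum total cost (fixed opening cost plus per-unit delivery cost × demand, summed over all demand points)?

Open {P-α, P-β, P-γ}; cheapest assignment that respects the capacities:
  P-α (cap 10, load 9): #2 — cost 9×8 = 72
  P-β (cap 10, load 10): #1, #4 — cost 5×2 + 5×2 = 20
  P-γ (cap 9, load 2): #3 — cost 2×3 = 6
  Shipping 98, fixed 216 → total 314.
  Any other capacity-feasible assignment to {P-α, P-β, P-γ} ships for at least 98.
Total demand is 21 and no other set of sites has combined capacity ≥ 21, so {P-α, P-β, P-γ} is the only feasible choice of open sites. Minimum: 314.

314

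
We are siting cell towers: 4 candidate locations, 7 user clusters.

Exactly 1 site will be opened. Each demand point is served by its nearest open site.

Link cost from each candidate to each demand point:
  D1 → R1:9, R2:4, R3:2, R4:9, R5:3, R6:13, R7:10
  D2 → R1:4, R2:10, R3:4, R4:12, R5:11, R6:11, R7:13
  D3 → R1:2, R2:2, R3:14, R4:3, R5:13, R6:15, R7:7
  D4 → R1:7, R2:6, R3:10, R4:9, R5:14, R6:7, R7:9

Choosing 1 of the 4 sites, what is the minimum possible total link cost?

Open {D1}.
  R1→D1 9, R2→D1 4, R3→D1 2, R4→D1 9, R5→D1 3, R6→D1 13, R7→D1 10  ⇒ total 50.
Compare {D3}: total 56.
Compare {D4}: total 62.
No size-1 selection does better; minimum is 50.

50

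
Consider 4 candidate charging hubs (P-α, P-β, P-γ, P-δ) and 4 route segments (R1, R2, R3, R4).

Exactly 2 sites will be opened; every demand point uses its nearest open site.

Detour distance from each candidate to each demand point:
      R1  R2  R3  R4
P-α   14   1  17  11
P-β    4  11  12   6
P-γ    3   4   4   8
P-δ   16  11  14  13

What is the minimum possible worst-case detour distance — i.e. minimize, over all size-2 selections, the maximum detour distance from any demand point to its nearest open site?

Open {P-β, P-γ}.
  Farthest demand point is R4 at detour distance 6 (to P-β); all others are ≤ 6.
With {P-α, P-γ} the worst case is 8.
With {P-γ, P-δ} the worst case is 8.
No size-2 selection achieves below 6.

6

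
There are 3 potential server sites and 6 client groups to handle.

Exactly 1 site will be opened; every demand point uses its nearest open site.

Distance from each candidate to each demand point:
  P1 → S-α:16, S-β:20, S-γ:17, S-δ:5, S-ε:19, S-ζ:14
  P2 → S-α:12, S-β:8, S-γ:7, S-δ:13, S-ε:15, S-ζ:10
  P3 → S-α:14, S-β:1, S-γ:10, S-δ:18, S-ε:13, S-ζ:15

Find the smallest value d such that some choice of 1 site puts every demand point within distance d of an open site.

15

Open {P2}.
  Farthest demand point is S-ε at distance 15 (to P2); all others are ≤ 15.
With {P3} the worst case is 18.
With {P1} the worst case is 20.
No size-1 selection achieves below 15.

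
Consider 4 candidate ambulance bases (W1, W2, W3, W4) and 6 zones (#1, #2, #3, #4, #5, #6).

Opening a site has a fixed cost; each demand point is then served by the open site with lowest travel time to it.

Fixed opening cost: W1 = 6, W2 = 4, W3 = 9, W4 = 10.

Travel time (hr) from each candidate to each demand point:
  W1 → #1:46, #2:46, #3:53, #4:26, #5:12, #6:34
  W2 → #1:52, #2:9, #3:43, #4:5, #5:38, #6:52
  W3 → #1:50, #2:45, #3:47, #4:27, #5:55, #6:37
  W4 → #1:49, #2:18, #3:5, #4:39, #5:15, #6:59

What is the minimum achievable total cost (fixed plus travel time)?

131

Open {W1, W2, W4}: assign each demand point to its cheapest open site.
  #1→W1 46, #2→W2 9, #3→W4 5, #4→W2 5, #5→W1 12, #6→W1 34
  travel time 111, fixed 20 → total 131.
Compare {W1, W2, W3, W4}: travel time 111 + fixed 29 = 140.
Compare {W2, W3, W4}: travel time 120 + fixed 23 = 143.
Compare {W2, W4}: travel time 135 + fixed 14 = 149.
All other subsets cost ≥ 140. Minimum total cost: 131.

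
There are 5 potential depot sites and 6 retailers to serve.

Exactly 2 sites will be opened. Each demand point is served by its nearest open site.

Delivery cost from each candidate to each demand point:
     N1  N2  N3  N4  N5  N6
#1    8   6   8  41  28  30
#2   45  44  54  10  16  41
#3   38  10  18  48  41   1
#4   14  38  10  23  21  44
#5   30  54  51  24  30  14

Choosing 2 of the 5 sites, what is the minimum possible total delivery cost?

Open {#1, #2}.
  N1→#1 8, N2→#1 6, N3→#1 8, N4→#2 10, N5→#2 16, N6→#1 30  ⇒ total 78.
Compare {#3, #4}: total 79.
Compare {#1, #5}: total 88.
No size-2 selection does better; minimum is 78.

78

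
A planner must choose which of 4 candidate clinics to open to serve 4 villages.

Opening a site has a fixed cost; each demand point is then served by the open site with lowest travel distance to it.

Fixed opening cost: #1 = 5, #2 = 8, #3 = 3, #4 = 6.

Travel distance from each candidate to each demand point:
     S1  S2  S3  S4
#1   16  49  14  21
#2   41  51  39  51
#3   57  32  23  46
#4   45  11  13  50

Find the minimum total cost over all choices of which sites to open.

Open {#1, #4}: assign each demand point to its cheapest open site.
  S1→#1 16, S2→#4 11, S3→#4 13, S4→#1 21
  travel distance 61, fixed 11 → total 72.
Compare {#1, #3, #4}: travel distance 61 + fixed 14 = 75.
Compare {#1, #2, #4}: travel distance 61 + fixed 19 = 80.
Compare {#1, #2, #3, #4}: travel distance 61 + fixed 22 = 83.
All other subsets cost ≥ 75. Minimum total cost: 72.

72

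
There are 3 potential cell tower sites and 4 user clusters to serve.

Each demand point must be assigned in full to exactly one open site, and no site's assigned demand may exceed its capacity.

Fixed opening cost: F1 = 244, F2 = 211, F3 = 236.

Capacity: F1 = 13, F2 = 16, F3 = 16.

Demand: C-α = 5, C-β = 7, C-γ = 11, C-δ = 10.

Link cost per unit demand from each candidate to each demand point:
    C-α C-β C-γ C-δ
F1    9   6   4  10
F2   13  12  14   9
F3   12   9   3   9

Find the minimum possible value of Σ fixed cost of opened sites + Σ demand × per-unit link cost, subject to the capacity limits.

901

Open {F1, F2, F3}; cheapest assignment that respects the capacities:
  F1 (cap 13, load 12): C-α, C-β — cost 5×9 + 7×6 = 87
  F2 (cap 16, load 10): C-δ — cost 10×9 = 90
  F3 (cap 16, load 11): C-γ — cost 11×3 = 33
  Shipping 210, fixed 691 → total 901.
  Any other capacity-feasible assignment to {F1, F2, F3} ships for at least 210.
Total demand is 33 and no other set of sites has combined capacity ≥ 33, so {F1, F2, F3} is the only feasible choice of open sites. Minimum: 901.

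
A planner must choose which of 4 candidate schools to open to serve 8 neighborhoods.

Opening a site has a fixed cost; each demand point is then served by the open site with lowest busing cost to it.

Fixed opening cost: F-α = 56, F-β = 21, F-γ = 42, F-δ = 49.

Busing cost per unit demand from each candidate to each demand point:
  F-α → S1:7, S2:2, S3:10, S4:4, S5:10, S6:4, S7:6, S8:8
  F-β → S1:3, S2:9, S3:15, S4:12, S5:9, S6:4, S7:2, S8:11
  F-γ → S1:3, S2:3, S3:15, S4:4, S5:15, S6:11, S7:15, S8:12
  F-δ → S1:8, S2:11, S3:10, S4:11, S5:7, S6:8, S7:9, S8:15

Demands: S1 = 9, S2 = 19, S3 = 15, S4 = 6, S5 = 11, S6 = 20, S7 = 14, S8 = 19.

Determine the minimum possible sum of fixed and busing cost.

675

Open {F-α, F-β}: assign each demand point to its cheapest open site.
  S1→F-β 9×3=27, S2→F-α 19×2=38, S3→F-α 15×10=150, S4→F-α 6×4=24, S5→F-β 11×9=99, S6→F-α 20×4=80, S7→F-β 14×2=28, S8→F-α 19×8=152
  busing cost 598, fixed 77 → total 675.
Compare {F-α, F-β, F-δ}: busing cost 576 + fixed 126 = 702.
Compare {F-α, F-β, F-γ}: busing cost 598 + fixed 119 = 717.
Compare {F-α, F-β, F-γ, F-δ}: busing cost 576 + fixed 168 = 744.
All other subsets cost ≥ 702. Minimum total cost: 675.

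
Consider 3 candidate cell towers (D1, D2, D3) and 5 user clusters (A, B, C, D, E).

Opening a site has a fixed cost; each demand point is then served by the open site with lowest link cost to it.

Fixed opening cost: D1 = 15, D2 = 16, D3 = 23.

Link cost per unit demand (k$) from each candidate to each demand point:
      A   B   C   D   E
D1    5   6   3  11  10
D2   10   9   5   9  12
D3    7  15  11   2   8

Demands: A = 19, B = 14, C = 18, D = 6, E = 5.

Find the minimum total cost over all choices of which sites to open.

Open {D1, D3}: assign each demand point to its cheapest open site.
  A→D1 19×5=95, B→D1 14×6=84, C→D1 18×3=54, D→D3 6×2=12, E→D3 5×8=40
  link cost 285, fixed 38 → total 323.
Compare {D1, D2, D3}: link cost 285 + fixed 54 = 339.
Compare {D1}: link cost 349 + fixed 15 = 364.
Compare {D1, D2}: link cost 337 + fixed 31 = 368.
All other subsets cost ≥ 339. Minimum total cost: 323.

323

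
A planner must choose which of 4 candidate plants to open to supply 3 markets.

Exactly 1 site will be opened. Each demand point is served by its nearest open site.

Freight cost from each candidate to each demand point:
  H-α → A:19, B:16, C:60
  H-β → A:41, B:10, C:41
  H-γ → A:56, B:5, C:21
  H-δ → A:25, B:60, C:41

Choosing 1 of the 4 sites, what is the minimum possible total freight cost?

82

Open {H-γ}.
  A→H-γ 56, B→H-γ 5, C→H-γ 21  ⇒ total 82.
Compare {H-β}: total 92.
Compare {H-α}: total 95.
No size-1 selection does better; minimum is 82.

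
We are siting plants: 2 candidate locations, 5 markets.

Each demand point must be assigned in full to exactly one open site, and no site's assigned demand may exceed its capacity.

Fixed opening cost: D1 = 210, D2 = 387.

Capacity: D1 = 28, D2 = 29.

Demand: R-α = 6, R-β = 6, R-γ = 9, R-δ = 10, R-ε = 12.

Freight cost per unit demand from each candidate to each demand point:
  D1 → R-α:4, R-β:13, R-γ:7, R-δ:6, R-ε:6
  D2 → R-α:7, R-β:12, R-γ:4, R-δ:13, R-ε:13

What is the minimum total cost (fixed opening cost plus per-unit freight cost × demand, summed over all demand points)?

861

Open {D1, D2}; cheapest assignment that respects the capacities:
  D1 (cap 28, load 28): R-α, R-δ, R-ε — cost 6×4 + 10×6 + 12×6 = 156
  D2 (cap 29, load 15): R-β, R-γ — cost 6×12 + 9×4 = 108
  Shipping 264, fixed 597 → total 861.
  Any other capacity-feasible assignment to {D1, D2} ships for at least 264.
Total demand is 43 and no other set of sites has combined capacity ≥ 43, so {D1, D2} is the only feasible choice of open sites. Minimum: 861.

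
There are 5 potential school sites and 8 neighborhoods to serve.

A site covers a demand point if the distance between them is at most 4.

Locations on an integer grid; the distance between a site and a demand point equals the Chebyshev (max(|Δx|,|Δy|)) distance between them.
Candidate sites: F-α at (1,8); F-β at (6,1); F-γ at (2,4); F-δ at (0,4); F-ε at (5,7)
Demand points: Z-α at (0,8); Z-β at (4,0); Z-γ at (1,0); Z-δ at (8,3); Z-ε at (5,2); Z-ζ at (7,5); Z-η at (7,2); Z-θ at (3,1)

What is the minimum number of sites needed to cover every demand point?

Coverage sets (demand points within 4 of each site):
  F-α: {Z-α}
  F-β: {Z-β, Z-δ, Z-ε, Z-ζ, Z-η, Z-θ}
  F-γ: {Z-α, Z-β, Z-γ, Z-ε, Z-θ}
  F-δ: {Z-α, Z-β, Z-γ, Z-θ}
  F-ε: {Z-δ, Z-ζ}
No single site covers all 8 demand points.
But {F-β, F-γ} covers everything, so the minimum is 2.

2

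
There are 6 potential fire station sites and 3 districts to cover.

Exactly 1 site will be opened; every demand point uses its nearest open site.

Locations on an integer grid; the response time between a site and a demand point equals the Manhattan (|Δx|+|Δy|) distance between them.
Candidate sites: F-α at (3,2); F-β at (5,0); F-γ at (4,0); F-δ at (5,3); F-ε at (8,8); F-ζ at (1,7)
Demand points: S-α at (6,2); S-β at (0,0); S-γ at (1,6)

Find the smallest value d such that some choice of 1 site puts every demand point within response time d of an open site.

Open {F-α}.
  Farthest demand point is S-γ at response time 6 (to F-α); all others are ≤ 6.
With {F-δ} the worst case is 8.
With {F-γ} the worst case is 9.
No size-1 selection achieves below 6.

6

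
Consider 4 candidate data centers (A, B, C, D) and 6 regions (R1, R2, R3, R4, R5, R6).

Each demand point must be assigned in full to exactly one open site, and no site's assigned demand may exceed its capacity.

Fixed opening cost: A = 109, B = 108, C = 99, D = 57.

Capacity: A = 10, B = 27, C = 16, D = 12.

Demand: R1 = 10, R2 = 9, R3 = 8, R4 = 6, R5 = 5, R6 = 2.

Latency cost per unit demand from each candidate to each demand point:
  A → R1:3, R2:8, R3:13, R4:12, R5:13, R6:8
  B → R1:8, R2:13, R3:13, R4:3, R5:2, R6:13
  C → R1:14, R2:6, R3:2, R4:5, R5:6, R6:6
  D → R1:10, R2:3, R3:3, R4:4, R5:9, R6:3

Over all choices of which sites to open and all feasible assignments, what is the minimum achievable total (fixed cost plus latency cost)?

Open {B, C, D}; cheapest assignment that respects the capacities:
  B (cap 27, load 21): R1, R4, R5 — cost 10×8 + 6×3 + 5×2 = 108
  C (cap 16, load 8): R3 — cost 8×2 = 16
  D (cap 12, load 11): R2, R6 — cost 9×3 + 2×3 = 33
  Shipping 157, fixed 264 → total 421.
  Any other capacity-feasible assignment to {B, C, D} ships for at least 157.
Compare {A, B, D}: its best feasible assignment gives total 469.
Compare {B, C}: its best feasible assignment gives total 472.
Every other set of open sites that can feasibly serve all demand totals ≥ 469 even under its best assignment. Minimum: 421.

421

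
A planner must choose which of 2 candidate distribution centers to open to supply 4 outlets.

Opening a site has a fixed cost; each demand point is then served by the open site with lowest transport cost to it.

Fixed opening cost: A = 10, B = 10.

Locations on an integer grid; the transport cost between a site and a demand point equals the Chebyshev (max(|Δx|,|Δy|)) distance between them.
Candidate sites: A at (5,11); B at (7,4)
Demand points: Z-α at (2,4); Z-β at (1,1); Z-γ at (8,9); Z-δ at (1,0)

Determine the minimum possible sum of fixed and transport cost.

Open {B}: assign each demand point to its cheapest open site.
  Z-α→B 5, Z-β→B 6, Z-γ→B 5, Z-δ→B 6
  transport cost 22, fixed 10 → total 32.
Compare {A, B}: transport cost 20 + fixed 20 = 40.
Compare {A}: transport cost 31 + fixed 10 = 41.

32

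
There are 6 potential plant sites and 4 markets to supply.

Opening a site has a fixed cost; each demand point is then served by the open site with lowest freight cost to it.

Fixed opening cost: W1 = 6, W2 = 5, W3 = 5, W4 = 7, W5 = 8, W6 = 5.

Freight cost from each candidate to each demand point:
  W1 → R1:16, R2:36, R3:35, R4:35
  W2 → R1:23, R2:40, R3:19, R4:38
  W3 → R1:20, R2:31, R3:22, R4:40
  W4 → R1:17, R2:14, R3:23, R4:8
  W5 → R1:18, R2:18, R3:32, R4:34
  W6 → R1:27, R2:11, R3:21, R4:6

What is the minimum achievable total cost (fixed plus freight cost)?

65

Open {W1, W6}: assign each demand point to its cheapest open site.
  R1→W1 16, R2→W6 11, R3→W6 21, R4→W6 6
  freight cost 54, fixed 11 → total 65.
Compare {W4, W6}: freight cost 55 + fixed 12 = 67.
Compare {W3, W6}: freight cost 58 + fixed 10 = 68.
Compare {W1, W2, W6}: freight cost 52 + fixed 16 = 68.
All other subsets cost ≥ 67. Minimum total cost: 65.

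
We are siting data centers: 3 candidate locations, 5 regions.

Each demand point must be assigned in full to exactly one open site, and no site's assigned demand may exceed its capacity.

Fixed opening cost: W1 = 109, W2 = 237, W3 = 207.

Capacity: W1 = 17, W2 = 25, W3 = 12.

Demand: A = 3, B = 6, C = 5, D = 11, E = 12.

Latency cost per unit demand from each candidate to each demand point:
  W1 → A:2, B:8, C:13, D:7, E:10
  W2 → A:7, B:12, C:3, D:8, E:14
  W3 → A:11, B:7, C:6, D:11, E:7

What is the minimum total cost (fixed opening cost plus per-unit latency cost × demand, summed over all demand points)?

Open {W1, W2}; cheapest assignment that respects the capacities:
  W1 (cap 17, load 15): A, E — cost 3×2 + 12×10 = 126
  W2 (cap 25, load 22): B, C, D — cost 6×12 + 5×3 + 11×8 = 175
  Shipping 301, fixed 346 → total 647.
  Any other capacity-feasible assignment to {W1, W2} ships for at least 301.
Compare {W2, W3}: its best feasible assignment gives total 724.
Compare {W1, W2, W3}: its best feasible assignment gives total 794.
Every other set of open sites that can feasibly serve all demand totals ≥ 724 even under its best assignment. Minimum: 647.

647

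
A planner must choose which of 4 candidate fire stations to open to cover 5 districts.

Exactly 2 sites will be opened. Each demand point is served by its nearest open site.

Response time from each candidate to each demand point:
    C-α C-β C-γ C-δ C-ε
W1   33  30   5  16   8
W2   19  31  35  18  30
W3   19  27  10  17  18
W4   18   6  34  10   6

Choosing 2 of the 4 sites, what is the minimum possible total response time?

Open {W1, W4}.
  C-α→W4 18, C-β→W4 6, C-γ→W1 5, C-δ→W4 10, C-ε→W4 6  ⇒ total 45.
Compare {W3, W4}: total 50.
Compare {W2, W4}: total 74.
No size-2 selection does better; minimum is 45.

45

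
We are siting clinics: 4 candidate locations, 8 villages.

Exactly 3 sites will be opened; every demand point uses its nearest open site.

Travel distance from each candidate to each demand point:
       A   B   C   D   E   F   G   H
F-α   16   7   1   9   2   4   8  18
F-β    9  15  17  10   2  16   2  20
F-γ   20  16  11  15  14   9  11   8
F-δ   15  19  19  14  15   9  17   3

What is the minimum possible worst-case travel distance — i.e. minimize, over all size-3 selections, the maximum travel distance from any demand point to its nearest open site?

Open {F-α, F-β, F-γ}.
  Farthest demand point is A at travel distance 9 (to F-β); all others are ≤ 9.
With {F-α, F-β, F-δ} the worst case is 9.
With {F-α, F-γ, F-δ} the worst case is 15.
No size-3 selection achieves below 9.

9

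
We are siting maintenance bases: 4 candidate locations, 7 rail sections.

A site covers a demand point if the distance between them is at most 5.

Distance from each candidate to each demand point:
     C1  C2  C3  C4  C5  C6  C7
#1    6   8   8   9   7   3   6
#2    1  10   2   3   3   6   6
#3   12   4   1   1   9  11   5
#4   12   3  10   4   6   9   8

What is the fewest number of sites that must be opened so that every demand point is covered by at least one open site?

Coverage sets (demand points within 5 of each site):
  #1: {C6}
  #2: {C1, C3, C4, C5}
  #3: {C2, C3, C4, C7}
  #4: {C2, C4}
No 2 sites suffice: every size-2 union leaves at least one demand point uncovered.
But {#1, #2, #3} covers everything, so the minimum is 3.

3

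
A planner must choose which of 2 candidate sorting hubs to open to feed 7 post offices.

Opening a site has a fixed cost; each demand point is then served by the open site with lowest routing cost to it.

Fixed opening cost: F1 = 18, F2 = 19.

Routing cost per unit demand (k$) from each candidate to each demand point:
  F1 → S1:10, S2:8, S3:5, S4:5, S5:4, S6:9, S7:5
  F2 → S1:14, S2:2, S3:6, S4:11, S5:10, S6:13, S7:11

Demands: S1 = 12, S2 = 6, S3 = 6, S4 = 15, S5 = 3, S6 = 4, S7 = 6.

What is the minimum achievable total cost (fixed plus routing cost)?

Open {F1, F2}: assign each demand point to its cheapest open site.
  S1→F1 12×10=120, S2→F2 6×2=12, S3→F1 6×5=30, S4→F1 15×5=75, S5→F1 3×4=12, S6→F1 4×9=36, S7→F1 6×5=30
  routing cost 315, fixed 37 → total 352.
Compare {F1}: routing cost 351 + fixed 18 = 369.
Compare {F2}: routing cost 529 + fixed 19 = 548.

352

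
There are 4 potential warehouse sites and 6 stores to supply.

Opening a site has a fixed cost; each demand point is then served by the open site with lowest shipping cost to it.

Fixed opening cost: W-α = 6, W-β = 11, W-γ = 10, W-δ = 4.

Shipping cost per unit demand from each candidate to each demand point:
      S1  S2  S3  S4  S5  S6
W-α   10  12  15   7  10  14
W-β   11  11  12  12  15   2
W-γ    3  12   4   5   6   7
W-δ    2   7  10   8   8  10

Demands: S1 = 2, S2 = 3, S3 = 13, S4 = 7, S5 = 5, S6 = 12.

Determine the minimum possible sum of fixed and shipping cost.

Open {W-β, W-γ, W-δ}: assign each demand point to its cheapest open site.
  S1→W-δ 2×2=4, S2→W-δ 3×7=21, S3→W-γ 13×4=52, S4→W-γ 7×5=35, S5→W-γ 5×6=30, S6→W-β 12×2=24
  shipping cost 166, fixed 25 → total 191.
Compare {W-α, W-β, W-γ, W-δ}: shipping cost 166 + fixed 31 = 197.
Compare {W-β, W-γ}: shipping cost 180 + fixed 21 = 201.
Compare {W-α, W-β, W-γ}: shipping cost 180 + fixed 27 = 207.
All other subsets cost ≥ 197. Minimum total cost: 191.

191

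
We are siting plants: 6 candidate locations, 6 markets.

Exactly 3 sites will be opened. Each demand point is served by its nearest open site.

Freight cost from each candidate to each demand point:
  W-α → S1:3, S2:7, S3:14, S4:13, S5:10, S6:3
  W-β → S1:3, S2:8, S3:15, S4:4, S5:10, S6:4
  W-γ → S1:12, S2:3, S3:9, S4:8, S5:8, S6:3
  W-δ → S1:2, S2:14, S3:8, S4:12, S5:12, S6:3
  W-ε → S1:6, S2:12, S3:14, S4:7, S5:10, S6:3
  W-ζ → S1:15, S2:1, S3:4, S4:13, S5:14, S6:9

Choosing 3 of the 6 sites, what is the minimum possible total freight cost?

23

Open {W-β, W-γ, W-ζ}.
  S1→W-β 3, S2→W-ζ 1, S3→W-ζ 4, S4→W-β 4, S5→W-γ 8, S6→W-γ 3  ⇒ total 23.
Compare {W-β, W-δ, W-ζ}: total 24.
Compare {W-α, W-β, W-ζ}: total 25.
No size-3 selection does better; minimum is 23.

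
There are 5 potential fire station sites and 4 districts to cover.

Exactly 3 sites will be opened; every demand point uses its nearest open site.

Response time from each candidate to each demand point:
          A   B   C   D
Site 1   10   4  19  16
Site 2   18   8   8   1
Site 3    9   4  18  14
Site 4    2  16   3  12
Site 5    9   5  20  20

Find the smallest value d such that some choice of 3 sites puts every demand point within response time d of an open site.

Open {Site 1, Site 2, Site 4}.
  Farthest demand point is B at response time 4 (to Site 1); all others are ≤ 4.
With {Site 2, Site 3, Site 4} the worst case is 4.
With {Site 2, Site 4, Site 5} the worst case is 5.
No size-3 selection achieves below 4.

4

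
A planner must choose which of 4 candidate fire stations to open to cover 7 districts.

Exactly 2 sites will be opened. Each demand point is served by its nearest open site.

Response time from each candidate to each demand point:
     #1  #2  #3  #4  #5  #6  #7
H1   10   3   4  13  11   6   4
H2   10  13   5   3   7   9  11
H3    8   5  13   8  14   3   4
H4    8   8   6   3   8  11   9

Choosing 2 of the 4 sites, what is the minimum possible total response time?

35

Open {H2, H3}.
  #1→H3 8, #2→H3 5, #3→H2 5, #4→H2 3, #5→H2 7, #6→H3 3, #7→H3 4  ⇒ total 35.
Compare {H1, H4}: total 36.
Compare {H1, H2}: total 37.
No size-2 selection does better; minimum is 35.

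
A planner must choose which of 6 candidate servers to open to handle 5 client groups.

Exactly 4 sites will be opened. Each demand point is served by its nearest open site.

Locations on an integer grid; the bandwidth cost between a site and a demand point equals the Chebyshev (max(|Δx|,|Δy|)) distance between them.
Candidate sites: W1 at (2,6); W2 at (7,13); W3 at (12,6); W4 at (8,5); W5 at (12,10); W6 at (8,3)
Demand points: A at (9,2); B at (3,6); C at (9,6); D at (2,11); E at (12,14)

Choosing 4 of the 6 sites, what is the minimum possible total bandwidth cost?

12

Open {W1, W4, W5, W6}.
  A→W6 1, B→W1 1, C→W4 1, D→W1 5, E→W5 4  ⇒ total 12.
Compare {W1, W2, W4, W6}: total 13.
Compare {W1, W2, W4, W5}: total 14.
No size-4 selection does better; minimum is 12.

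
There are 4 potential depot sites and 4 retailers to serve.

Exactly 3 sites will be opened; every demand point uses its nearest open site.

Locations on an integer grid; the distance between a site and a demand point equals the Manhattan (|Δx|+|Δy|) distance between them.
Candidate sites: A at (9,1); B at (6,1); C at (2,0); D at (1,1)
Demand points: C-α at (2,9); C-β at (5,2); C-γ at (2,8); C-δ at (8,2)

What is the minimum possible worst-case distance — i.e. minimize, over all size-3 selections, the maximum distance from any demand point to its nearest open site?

Open {A, B, C}.
  Farthest demand point is C-α at distance 9 (to C); all others are ≤ 9.
With {A, B, D} the worst case is 9.
With {A, C, D} the worst case is 9.
No size-3 selection achieves below 9.

9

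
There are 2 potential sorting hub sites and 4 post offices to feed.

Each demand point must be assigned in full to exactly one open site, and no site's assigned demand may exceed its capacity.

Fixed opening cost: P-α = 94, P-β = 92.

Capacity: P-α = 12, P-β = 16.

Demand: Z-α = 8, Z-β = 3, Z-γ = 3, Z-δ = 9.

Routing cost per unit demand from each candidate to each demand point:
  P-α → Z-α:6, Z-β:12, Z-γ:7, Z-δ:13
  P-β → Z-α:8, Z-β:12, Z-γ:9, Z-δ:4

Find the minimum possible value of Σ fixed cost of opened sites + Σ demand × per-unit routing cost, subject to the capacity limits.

327

Open {P-α, P-β}; cheapest assignment that respects the capacities:
  P-α (cap 12, load 11): Z-α, Z-γ — cost 8×6 + 3×7 = 69
  P-β (cap 16, load 12): Z-β, Z-δ — cost 3×12 + 9×4 = 72
  Shipping 141, fixed 186 → total 327.
  Any other capacity-feasible assignment to {P-α, P-β} ships for at least 141.
Total demand is 23 and no other set of sites has combined capacity ≥ 23, so {P-α, P-β} is the only feasible choice of open sites. Minimum: 327.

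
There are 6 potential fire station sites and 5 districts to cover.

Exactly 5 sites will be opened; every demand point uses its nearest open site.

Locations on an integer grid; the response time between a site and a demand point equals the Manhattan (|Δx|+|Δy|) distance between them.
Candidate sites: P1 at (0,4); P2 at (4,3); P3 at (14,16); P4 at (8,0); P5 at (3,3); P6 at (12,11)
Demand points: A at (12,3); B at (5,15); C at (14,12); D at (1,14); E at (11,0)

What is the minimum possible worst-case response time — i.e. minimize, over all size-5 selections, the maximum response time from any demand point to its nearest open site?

11

Open {P1, P2, P3, P4, P5}.
  Farthest demand point is D at response time 11 (to P1); all others are ≤ 11.
With {P1, P2, P3, P4, P6} the worst case is 11.
With {P1, P2, P3, P5, P6} the worst case is 11.
No size-5 selection achieves below 11.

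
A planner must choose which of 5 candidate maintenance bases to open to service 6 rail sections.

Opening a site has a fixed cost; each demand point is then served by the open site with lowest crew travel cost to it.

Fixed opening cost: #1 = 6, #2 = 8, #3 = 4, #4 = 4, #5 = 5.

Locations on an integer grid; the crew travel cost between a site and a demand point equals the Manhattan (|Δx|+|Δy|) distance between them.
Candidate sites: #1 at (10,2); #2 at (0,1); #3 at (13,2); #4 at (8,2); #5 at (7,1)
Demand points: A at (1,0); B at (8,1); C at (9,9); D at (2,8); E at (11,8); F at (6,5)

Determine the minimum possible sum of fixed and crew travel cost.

Open {#2, #4}: assign each demand point to its cheapest open site.
  A→#2 2, B→#4 1, C→#4 8, D→#2 9, E→#4 9, F→#4 5
  crew travel cost 34, fixed 12 → total 46.
Compare {#4}: crew travel cost 44 + fixed 4 = 48.
Compare {#2, #3, #4}: crew travel cost 33 + fixed 16 = 49.
Compare {#1, #2}: crew travel cost 36 + fixed 14 = 50.
All other subsets cost ≥ 48. Minimum total cost: 46.

46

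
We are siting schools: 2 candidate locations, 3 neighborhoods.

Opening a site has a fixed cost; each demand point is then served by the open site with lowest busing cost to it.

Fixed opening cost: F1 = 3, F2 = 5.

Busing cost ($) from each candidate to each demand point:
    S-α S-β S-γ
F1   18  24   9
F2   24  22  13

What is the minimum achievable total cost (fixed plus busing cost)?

Open {F1}: assign each demand point to its cheapest open site.
  S-α→F1 18, S-β→F1 24, S-γ→F1 9
  busing cost 51, fixed 3 → total 54.
Compare {F1, F2}: busing cost 49 + fixed 8 = 57.
Compare {F2}: busing cost 59 + fixed 5 = 64.

54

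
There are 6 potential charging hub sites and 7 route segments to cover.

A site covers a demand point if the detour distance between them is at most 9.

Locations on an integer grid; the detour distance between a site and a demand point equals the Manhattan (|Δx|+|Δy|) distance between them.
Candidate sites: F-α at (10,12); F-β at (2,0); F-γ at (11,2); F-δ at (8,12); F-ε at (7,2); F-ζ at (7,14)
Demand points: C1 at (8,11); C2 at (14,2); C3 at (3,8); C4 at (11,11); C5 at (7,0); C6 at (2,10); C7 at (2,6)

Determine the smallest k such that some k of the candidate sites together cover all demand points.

2

Coverage sets (demand points within 9 of each site):
  F-α: {C1, C4}
  F-β: {C3, C5, C7}
  F-γ: {C2, C4, C5}
  F-δ: {C1, C3, C4, C6}
  F-ε: {C2, C5, C7}
  F-ζ: {C1, C4, C6}
No single site covers all 7 demand points.
But {F-δ, F-ε} covers everything, so the minimum is 2.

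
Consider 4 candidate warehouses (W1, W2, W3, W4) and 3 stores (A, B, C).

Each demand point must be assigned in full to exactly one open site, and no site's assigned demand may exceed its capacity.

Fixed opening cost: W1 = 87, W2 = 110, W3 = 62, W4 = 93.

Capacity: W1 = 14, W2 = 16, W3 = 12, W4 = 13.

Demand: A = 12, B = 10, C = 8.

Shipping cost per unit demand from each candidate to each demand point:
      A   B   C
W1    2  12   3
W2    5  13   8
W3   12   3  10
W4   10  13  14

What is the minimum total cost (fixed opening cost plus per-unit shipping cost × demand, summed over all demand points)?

Open {W1, W2, W3}; cheapest assignment that respects the capacities:
  W1 (cap 14, load 8): C — cost 8×3 = 24
  W2 (cap 16, load 12): A — cost 12×5 = 60
  W3 (cap 12, load 10): B — cost 10×3 = 30
  Shipping 114, fixed 259 → total 373.
  Any other capacity-feasible assignment to {W1, W2, W3} ships for at least 114.
Compare {W1, W3, W4}: its best feasible assignment gives total 408.
Compare {W1, W2, W3, W4}: its best feasible assignment gives total 466.
Every other set of open sites that can feasibly serve all demand totals ≥ 408 even under its best assignment. Minimum: 373.

373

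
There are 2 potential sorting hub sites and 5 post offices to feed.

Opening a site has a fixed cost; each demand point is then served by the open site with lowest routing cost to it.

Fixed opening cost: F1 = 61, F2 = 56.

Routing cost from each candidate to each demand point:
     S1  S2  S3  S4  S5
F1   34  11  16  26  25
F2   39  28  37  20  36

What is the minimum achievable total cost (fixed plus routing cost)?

173

Open {F1}: assign each demand point to its cheapest open site.
  S1→F1 34, S2→F1 11, S3→F1 16, S4→F1 26, S5→F1 25
  routing cost 112, fixed 61 → total 173.
Compare {F2}: routing cost 160 + fixed 56 = 216.
Compare {F1, F2}: routing cost 106 + fixed 117 = 223.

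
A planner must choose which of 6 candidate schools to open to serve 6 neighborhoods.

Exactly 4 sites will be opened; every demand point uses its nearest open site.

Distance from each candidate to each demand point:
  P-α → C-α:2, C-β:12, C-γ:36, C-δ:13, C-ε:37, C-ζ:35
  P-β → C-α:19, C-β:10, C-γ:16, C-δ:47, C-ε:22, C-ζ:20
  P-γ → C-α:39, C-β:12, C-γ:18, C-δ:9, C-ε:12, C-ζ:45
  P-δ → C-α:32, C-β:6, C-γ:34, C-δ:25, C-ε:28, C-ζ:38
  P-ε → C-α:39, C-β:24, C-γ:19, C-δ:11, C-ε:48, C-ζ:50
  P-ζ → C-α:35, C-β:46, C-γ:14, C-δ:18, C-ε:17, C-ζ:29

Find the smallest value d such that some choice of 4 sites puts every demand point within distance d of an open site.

Open {P-α, P-β, P-γ, P-δ}.
  Farthest demand point is C-ζ at distance 20 (to P-β); all others are ≤ 20.
With {P-α, P-β, P-γ, P-ε} the worst case is 20.
With {P-α, P-β, P-γ, P-ζ} the worst case is 20.
No size-4 selection achieves below 20.

20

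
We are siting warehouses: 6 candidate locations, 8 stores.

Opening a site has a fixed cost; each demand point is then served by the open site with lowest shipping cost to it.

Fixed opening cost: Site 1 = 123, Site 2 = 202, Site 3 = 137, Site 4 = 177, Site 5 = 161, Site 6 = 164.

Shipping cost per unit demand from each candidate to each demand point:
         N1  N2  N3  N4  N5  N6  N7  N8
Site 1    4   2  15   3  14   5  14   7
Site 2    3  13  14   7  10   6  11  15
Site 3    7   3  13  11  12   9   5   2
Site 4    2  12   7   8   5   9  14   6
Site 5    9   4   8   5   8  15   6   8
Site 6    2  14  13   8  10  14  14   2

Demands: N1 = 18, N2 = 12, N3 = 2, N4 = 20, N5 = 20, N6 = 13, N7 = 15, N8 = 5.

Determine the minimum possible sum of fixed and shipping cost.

806

Open {Site 1, Site 5}: assign each demand point to its cheapest open site.
  N1→Site 1 18×4=72, N2→Site 1 12×2=24, N3→Site 5 2×8=16, N4→Site 1 20×3=60, N5→Site 5 20×8=160, N6→Site 1 13×5=65, N7→Site 5 15×6=90, N8→Site 1 5×7=35
  shipping cost 522, fixed 284 → total 806.
Compare {Site 1, Site 3, Site 4}: shipping cost 384 + fixed 437 = 821.
Compare {Site 1, Site 3}: shipping cost 572 + fixed 260 = 832.
Compare {Site 1, Site 4}: shipping cost 539 + fixed 300 = 839.
All other subsets cost ≥ 821. Minimum total cost: 806.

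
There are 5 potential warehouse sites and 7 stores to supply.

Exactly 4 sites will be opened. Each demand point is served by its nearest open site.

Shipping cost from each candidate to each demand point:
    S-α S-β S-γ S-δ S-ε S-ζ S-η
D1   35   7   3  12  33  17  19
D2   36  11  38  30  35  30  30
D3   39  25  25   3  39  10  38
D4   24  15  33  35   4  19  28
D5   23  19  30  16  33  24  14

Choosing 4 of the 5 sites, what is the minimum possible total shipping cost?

64

Open {D1, D3, D4, D5}.
  S-α→D5 23, S-β→D1 7, S-γ→D1 3, S-δ→D3 3, S-ε→D4 4, S-ζ→D3 10, S-η→D5 14  ⇒ total 64.
Compare {D1, D2, D3, D4}: total 70.
Compare {D1, D2, D4, D5}: total 80.
No size-4 selection does better; minimum is 64.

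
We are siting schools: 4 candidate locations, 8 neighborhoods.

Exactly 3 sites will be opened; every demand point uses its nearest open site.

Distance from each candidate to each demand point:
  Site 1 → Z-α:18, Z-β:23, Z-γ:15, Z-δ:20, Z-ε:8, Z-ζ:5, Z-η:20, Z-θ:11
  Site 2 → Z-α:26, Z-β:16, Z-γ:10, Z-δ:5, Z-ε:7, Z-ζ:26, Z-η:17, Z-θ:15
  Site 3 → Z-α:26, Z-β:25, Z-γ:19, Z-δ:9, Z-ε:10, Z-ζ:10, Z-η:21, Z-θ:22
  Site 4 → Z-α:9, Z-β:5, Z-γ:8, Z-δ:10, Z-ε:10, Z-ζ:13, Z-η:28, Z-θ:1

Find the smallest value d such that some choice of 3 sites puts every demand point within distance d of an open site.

17

Open {Site 1, Site 2, Site 4}.
  Farthest demand point is Z-η at distance 17 (to Site 2); all others are ≤ 17.
With {Site 2, Site 3, Site 4} the worst case is 17.
With {Site 1, Site 2, Site 3} the worst case is 18.
No size-3 selection achieves below 17.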